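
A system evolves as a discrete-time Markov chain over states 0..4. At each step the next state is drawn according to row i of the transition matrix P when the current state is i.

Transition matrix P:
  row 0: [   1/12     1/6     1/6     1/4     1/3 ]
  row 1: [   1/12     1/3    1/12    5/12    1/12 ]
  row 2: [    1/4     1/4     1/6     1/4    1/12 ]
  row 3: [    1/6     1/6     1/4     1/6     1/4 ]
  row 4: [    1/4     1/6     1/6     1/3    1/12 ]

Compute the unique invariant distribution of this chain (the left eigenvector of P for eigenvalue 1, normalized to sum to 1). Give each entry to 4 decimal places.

Balance equations π_j = Σ_i π_i·P[i][j]:
  π_0 = 1/12·π_0 + 1/12·π_1 + 1/4·π_2 + 1/6·π_3 + 1/4·π_4
  π_1 = 1/6·π_0 + 1/3·π_1 + 1/4·π_2 + 1/6·π_3 + 1/6·π_4
  π_2 = 1/6·π_0 + 1/12·π_1 + 1/6·π_2 + 1/4·π_3 + 1/6·π_4
  π_3 = 1/4·π_0 + 5/12·π_1 + 1/4·π_2 + 1/6·π_3 + 1/3·π_4
  normalize: π_0 + π_1 + π_2 + π_3 + π_4 = 1
Solving the linear system gives exactly π = [3877/23719, 5151/23719, 4072/23719, 6577/23719, 4042/23719].

π = [0.1635, 0.2172, 0.1717, 0.2773, 0.1704]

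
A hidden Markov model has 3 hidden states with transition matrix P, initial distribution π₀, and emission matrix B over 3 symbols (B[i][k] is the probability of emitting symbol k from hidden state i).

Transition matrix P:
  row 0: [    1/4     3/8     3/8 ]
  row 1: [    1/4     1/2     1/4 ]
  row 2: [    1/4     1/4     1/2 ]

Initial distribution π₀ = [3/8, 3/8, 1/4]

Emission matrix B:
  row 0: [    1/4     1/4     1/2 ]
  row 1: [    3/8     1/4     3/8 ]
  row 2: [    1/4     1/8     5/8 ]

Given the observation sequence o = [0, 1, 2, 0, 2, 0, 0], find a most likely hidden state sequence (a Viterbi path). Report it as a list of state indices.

t=0: δ = [9.375e-02, 1.406e-01, 6.250e-02]  (obs o_0=0)
t=1: δ = [8.789e-03, 1.758e-02, 4.395e-03]  ψ = [1, 1, 0]  (obs o_1=1)
t=2: δ = [2.197e-03, 3.296e-03, 2.747e-03]  ψ = [1, 1, 1]  (obs o_2=2)
t=3: δ = [2.060e-04, 6.180e-04, 3.433e-04]  ψ = [1, 1, 2]  (obs o_3=0)
t=4: δ = [7.725e-05, 1.159e-04, 1.073e-04]  ψ = [1, 1, 2]  (obs o_4=2)
t=5: δ = [7.242e-06, 2.173e-05, 1.341e-05]  ψ = [1, 1, 2]  (obs o_5=0)
t=6: δ = [1.358e-06, 4.074e-06, 1.676e-06]  ψ = [1, 1, 2]  (obs o_6=0)
backtrack: best end state = 1; path = [1, 1, 1, 1, 1, 1, 1]

path = [1, 1, 1, 1, 1, 1, 1]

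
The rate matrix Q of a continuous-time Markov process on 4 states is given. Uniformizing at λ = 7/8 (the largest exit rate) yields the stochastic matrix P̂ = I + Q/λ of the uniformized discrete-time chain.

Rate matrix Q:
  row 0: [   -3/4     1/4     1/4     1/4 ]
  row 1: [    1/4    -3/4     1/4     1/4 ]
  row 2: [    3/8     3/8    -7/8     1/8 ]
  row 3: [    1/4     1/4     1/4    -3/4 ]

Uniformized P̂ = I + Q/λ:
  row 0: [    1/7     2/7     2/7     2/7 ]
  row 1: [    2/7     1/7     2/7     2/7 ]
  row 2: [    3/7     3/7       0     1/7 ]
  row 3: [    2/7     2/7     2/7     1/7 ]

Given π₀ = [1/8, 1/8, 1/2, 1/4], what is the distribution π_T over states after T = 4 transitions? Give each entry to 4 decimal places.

t=0: π = [0.1250, 0.1250, 0.5000, 0.2500]
t=1: π = [0.3393, 0.3393, 0.1429, 0.1786]
t=2: π = [0.2577, 0.2577, 0.2449, 0.2398]
t=3: π = [0.2839, 0.2839, 0.2157, 0.2165]
t=4: π = [0.2760, 0.2760, 0.2241, 0.2240]

π = [0.2760, 0.2760, 0.2241, 0.2240]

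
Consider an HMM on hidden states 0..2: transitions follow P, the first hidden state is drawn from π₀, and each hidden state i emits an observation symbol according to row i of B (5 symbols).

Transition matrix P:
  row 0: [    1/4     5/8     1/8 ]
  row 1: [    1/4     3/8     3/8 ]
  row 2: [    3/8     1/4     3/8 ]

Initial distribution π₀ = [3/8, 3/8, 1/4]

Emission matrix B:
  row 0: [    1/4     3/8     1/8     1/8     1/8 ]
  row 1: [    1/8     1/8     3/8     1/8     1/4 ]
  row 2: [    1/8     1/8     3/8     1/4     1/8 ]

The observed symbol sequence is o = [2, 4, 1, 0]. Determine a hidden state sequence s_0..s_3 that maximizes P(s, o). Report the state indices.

path = [1, 1, 0, 1]

t=0: δ = [4.688e-02, 1.406e-01, 9.375e-02]  (obs o_0=2)
t=1: δ = [4.395e-03, 1.318e-02, 6.592e-03]  ψ = [1, 1, 1]  (obs o_1=4)
t=2: δ = [1.236e-03, 6.180e-04, 6.180e-04]  ψ = [1, 1, 1]  (obs o_2=1)
t=3: δ = [7.725e-05, 9.656e-05, 2.897e-05]  ψ = [0, 0, 1]  (obs o_3=0)
backtrack: best end state = 1; path = [1, 1, 0, 1]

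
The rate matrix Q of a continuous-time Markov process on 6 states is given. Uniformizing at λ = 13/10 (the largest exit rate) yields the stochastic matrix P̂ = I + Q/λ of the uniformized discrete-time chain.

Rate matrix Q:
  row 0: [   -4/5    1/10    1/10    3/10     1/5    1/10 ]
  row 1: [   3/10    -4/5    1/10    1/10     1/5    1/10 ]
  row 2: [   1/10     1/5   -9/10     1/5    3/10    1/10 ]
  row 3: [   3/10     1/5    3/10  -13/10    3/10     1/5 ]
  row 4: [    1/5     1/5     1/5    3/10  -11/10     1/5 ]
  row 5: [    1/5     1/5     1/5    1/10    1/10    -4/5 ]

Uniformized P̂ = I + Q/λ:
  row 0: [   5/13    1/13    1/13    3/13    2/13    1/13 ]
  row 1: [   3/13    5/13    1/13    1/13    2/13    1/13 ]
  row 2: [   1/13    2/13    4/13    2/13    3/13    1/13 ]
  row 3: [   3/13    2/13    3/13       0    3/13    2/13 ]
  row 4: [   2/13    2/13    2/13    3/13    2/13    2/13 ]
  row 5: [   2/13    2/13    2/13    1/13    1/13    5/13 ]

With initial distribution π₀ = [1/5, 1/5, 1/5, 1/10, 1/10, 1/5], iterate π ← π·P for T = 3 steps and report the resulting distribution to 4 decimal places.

t=0: π = [0.2000, 0.2000, 0.2000, 0.1000, 0.1000, 0.2000]
t=1: π = [0.2077, 0.1846, 0.1615, 0.1308, 0.1615, 0.1538]
t=2: π = [0.2136, 0.1805, 0.1586, 0.1361, 0.1645, 0.1467]
t=3: π = [0.2153, 0.1791, 0.1584, 0.1368, 0.1652, 0.1452]

π = [0.2153, 0.1791, 0.1584, 0.1368, 0.1652, 0.1452]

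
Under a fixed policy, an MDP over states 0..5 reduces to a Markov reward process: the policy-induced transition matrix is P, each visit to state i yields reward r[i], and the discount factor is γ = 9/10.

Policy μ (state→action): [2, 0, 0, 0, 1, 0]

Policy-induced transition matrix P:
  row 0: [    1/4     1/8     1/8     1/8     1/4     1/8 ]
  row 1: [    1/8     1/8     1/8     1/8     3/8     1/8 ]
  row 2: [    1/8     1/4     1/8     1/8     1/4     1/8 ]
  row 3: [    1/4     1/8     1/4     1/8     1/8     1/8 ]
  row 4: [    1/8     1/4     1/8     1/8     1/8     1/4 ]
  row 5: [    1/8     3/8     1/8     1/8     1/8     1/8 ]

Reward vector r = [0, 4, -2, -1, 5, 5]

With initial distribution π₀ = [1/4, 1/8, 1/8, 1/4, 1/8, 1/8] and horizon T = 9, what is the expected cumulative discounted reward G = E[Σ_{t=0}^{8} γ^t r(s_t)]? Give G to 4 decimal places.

G = 12.5929

t=0: π = [0.2500, 0.1250, 0.1250, 0.2500, 0.1250, 0.1250], E[r] = 1.2500, γ^t·E[r] = 1.250000, running G = 1.250000
t=1: π = [0.1875, 0.1875, 0.1563, 0.1250, 0.2031, 0.1406], E[r] = 2.0313, γ^t·E[r] = 1.828125, running G = 3.078125
t=2: π = [0.1641, 0.2051, 0.1406, 0.1250, 0.2148, 0.1504], E[r] = 2.2402, γ^t·E[r] = 1.814590, running G = 4.892715
t=3: π = [0.1611, 0.2070, 0.1406, 0.1250, 0.2144, 0.1519], E[r] = 2.2529, γ^t·E[r] = 1.642386, running G = 6.535101
t=4: π = [0.1608, 0.2073, 0.1406, 0.1250, 0.2145, 0.1518], E[r] = 2.2545, γ^t·E[r] = 1.479148, running G = 8.014249
t=5: π = [0.1607, 0.2073, 0.1406, 0.1250, 0.2145, 0.1518], E[r] = 2.2547, γ^t·E[r] = 1.331369, running G = 9.345618
t=6: π = [0.1607, 0.2073, 0.1406, 0.1250, 0.2145, 0.1518], E[r] = 2.2547, γ^t·E[r] = 1.198243, running G = 10.543860
t=7: π = [0.1607, 0.2073, 0.1406, 0.1250, 0.2145, 0.1518], E[r] = 2.2547, γ^t·E[r] = 1.078420, running G = 11.622281
t=8: π = [0.1607, 0.2073, 0.1406, 0.1250, 0.2145, 0.1518], E[r] = 2.2547, γ^t·E[r] = 0.970578, running G = 12.592859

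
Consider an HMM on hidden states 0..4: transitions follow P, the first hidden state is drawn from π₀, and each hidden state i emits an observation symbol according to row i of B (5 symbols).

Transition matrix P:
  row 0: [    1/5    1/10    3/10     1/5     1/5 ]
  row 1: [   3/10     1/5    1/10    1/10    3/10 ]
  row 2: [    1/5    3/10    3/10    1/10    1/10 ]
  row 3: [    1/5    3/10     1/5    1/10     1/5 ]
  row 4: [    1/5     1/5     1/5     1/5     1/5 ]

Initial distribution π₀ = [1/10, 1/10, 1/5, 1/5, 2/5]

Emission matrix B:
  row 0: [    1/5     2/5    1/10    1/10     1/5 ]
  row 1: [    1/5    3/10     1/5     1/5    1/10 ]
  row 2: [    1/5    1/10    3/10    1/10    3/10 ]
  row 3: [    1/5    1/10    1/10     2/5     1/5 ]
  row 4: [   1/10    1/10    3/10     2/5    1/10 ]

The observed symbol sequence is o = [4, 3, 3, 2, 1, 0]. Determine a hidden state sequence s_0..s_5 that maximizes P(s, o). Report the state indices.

t=0: δ = [2.000e-02, 1.000e-02, 6.000e-02, 4.000e-02, 4.000e-02]  (obs o_0=4)
t=1: δ = [1.200e-03, 3.600e-03, 1.800e-03, 3.200e-03, 3.200e-03]  ψ = [2, 2, 2, 4, 3]  (obs o_1=3)
t=2: δ = [1.080e-04, 1.920e-04, 6.400e-05, 2.560e-04, 4.320e-04]  ψ = [1, 3, 3, 4, 1]  (obs o_2=3)
t=3: δ = [8.640e-06, 1.728e-05, 2.592e-05, 8.640e-06, 2.592e-05]  ψ = [4, 4, 4, 4, 4]  (obs o_3=2)
t=4: δ = [2.074e-06, 2.333e-06, 7.776e-07, 5.184e-07, 5.184e-07]  ψ = [1, 2, 2, 4, 1]  (obs o_4=1)
t=5: δ = [1.400e-07, 9.331e-08, 1.244e-07, 8.294e-08, 6.998e-08]  ψ = [1, 1, 0, 0, 1]  (obs o_5=0)
backtrack: best end state = 0; path = [2, 1, 4, 2, 1, 0]

path = [2, 1, 4, 2, 1, 0]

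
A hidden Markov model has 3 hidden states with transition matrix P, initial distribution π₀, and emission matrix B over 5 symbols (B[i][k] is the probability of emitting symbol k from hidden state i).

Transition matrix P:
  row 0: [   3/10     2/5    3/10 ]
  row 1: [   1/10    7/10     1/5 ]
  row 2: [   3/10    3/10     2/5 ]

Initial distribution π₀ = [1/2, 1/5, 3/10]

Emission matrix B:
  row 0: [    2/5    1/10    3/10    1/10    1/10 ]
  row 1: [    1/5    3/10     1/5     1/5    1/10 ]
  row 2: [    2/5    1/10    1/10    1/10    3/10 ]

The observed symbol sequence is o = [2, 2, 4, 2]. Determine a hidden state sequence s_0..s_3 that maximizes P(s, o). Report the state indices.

path = [0, 1, 1, 1]

t=0: δ = [1.500e-01, 4.000e-02, 3.000e-02]  (obs o_0=2)
t=1: δ = [1.350e-02, 1.200e-02, 4.500e-03]  ψ = [0, 0, 0]  (obs o_1=2)
t=2: δ = [4.050e-04, 8.400e-04, 1.215e-03]  ψ = [0, 1, 0]  (obs o_2=4)
t=3: δ = [1.094e-04, 1.176e-04, 4.860e-05]  ψ = [2, 1, 2]  (obs o_3=2)
backtrack: best end state = 1; path = [0, 1, 1, 1]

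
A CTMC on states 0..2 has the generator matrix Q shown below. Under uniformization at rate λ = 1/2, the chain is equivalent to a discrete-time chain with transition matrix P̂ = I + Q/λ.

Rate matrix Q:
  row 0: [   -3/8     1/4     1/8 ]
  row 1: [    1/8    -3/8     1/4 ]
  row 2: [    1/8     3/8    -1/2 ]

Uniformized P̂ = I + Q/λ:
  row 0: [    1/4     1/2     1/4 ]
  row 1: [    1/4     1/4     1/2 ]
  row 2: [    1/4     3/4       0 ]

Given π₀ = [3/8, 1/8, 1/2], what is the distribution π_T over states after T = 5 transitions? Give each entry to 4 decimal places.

π = [0.2500, 0.4668, 0.2832]

t=0: π = [0.3750, 0.1250, 0.5000]
t=1: π = [0.2500, 0.5938, 0.1563]
t=2: π = [0.2500, 0.3906, 0.3594]
t=3: π = [0.2500, 0.4922, 0.2578]
t=4: π = [0.2500, 0.4414, 0.3086]
t=5: π = [0.2500, 0.4668, 0.2832]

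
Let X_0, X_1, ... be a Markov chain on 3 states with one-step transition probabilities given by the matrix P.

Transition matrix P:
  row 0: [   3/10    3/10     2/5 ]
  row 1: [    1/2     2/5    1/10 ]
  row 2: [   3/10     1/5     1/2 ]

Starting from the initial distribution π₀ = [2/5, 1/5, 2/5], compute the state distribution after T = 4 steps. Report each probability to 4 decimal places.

π = [0.3587, 0.2945, 0.3468]

t=0: π = [0.4000, 0.2000, 0.4000]
t=1: π = [0.3400, 0.2800, 0.3800]
t=2: π = [0.3560, 0.2900, 0.3540]
t=3: π = [0.3580, 0.2936, 0.3484]
t=4: π = [0.3587, 0.2945, 0.3468]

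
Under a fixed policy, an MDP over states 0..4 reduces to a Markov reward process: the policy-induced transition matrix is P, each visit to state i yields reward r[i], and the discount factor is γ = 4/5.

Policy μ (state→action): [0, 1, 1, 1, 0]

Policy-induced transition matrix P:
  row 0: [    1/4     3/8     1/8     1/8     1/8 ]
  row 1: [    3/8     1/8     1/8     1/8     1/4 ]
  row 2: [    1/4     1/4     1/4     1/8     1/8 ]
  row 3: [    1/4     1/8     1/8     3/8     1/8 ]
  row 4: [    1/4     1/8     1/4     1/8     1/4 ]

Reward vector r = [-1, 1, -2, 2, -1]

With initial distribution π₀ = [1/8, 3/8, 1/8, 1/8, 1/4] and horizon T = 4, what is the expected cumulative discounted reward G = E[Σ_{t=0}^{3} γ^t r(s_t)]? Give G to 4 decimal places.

t=0: π = [0.1250, 0.3750, 0.1250, 0.1250, 0.2500], E[r] = 0.0000, γ^t·E[r] = 0.000000, running G = 0.000000
t=1: π = [0.2969, 0.1719, 0.1719, 0.1563, 0.2031], E[r] = -0.3594, γ^t·E[r] = -0.287500, running G = -0.287500
t=2: π = [0.2715, 0.2207, 0.1719, 0.1641, 0.1719], E[r] = -0.2383, γ^t·E[r] = -0.152500, running G = -0.440000
t=3: π = [0.2776, 0.2144, 0.1680, 0.1660, 0.1741], E[r] = -0.2412, γ^t·E[r] = -0.123500, running G = -0.563500

G = -0.5635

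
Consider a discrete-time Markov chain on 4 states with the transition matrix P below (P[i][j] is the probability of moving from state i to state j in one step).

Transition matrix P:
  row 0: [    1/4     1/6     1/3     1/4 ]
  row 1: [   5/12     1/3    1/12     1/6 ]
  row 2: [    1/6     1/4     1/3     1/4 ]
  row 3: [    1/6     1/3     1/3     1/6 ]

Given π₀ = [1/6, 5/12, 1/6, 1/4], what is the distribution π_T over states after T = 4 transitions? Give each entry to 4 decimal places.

t=0: π = [0.1667, 0.4167, 0.1667, 0.2500]
t=1: π = [0.2847, 0.2917, 0.2292, 0.1944]
t=2: π = [0.2633, 0.2668, 0.2604, 0.2095]
t=3: π = [0.2553, 0.2677, 0.2666, 0.2103]
t=4: π = [0.2549, 0.2686, 0.2664, 0.2102]

π = [0.2549, 0.2686, 0.2664, 0.2102]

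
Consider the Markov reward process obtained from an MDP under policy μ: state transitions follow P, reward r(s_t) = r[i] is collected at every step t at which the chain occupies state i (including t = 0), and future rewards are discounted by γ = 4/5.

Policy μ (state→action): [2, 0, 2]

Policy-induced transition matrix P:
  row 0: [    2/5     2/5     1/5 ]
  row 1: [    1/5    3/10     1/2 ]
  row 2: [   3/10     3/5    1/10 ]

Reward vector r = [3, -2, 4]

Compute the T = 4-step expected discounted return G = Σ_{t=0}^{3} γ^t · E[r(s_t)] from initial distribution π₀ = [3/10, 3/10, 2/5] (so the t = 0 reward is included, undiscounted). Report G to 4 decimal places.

t=0: π = [0.3000, 0.3000, 0.4000], E[r] = 1.9000, γ^t·E[r] = 1.900000, running G = 1.900000
t=1: π = [0.3000, 0.4500, 0.2500], E[r] = 1.0000, γ^t·E[r] = 0.800000, running G = 2.700000
t=2: π = [0.2850, 0.4050, 0.3100], E[r] = 1.2850, γ^t·E[r] = 0.822400, running G = 3.522400
t=3: π = [0.2880, 0.4215, 0.2905], E[r] = 1.1830, γ^t·E[r] = 0.605696, running G = 4.128096

G = 4.1281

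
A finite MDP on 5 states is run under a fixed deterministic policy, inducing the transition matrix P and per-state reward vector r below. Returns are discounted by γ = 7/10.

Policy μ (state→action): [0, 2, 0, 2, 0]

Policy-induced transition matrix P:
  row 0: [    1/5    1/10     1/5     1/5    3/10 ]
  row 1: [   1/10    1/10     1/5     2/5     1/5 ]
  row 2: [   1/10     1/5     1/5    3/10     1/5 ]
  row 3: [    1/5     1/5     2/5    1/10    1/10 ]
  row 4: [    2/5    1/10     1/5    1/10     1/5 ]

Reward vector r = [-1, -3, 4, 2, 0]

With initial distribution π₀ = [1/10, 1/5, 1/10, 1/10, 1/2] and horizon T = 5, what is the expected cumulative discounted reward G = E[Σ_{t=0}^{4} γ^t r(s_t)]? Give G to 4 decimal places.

G = 1.1406

t=0: π = [0.1000, 0.2000, 0.1000, 0.1000, 0.5000], E[r] = -0.1000, γ^t·E[r] = -0.100000, running G = -0.100000
t=1: π = [0.2700, 0.1200, 0.2200, 0.1900, 0.2000], E[r] = 0.6300, γ^t·E[r] = 0.441000, running G = 0.341000
t=2: π = [0.2060, 0.1410, 0.2380, 0.2070, 0.2080], E[r] = 0.7370, γ^t·E[r] = 0.361130, running G = 0.702130
t=3: π = [0.2037, 0.1445, 0.2414, 0.2105, 0.1999], E[r] = 0.7494, γ^t·E[r] = 0.257044, running G = 0.959174
t=4: π = [0.2014, 0.1452, 0.2421, 0.2120, 0.1993], E[r] = 0.7554, γ^t·E[r] = 0.181381, running G = 1.140555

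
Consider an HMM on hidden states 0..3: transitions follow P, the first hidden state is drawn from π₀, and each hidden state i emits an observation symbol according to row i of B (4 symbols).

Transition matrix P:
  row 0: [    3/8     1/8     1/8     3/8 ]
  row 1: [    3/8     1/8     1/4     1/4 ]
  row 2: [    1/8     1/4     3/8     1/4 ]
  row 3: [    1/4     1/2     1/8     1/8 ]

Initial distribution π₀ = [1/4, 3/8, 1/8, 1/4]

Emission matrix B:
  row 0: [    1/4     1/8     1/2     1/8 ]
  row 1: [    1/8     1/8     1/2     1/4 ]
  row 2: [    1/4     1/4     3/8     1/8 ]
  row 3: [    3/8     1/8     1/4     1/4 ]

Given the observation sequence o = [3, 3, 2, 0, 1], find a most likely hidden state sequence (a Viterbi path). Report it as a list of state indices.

path = [3, 1, 0, 3, 1]

t=0: δ = [3.125e-02, 9.375e-02, 1.562e-02, 6.250e-02]  (obs o_0=3)
t=1: δ = [4.395e-03, 7.812e-03, 2.930e-03, 5.859e-03]  ψ = [1, 3, 1, 1]  (obs o_1=3)
t=2: δ = [1.465e-03, 1.465e-03, 7.324e-04, 4.883e-04]  ψ = [1, 3, 1, 1]  (obs o_2=2)
t=3: δ = [1.373e-04, 3.052e-05, 9.155e-05, 2.060e-04]  ψ = [0, 3, 1, 0]  (obs o_3=0)
t=4: δ = [6.437e-06, 1.287e-05, 8.583e-06, 6.437e-06]  ψ = [0, 3, 2, 0]  (obs o_4=1)
backtrack: best end state = 1; path = [3, 1, 0, 3, 1]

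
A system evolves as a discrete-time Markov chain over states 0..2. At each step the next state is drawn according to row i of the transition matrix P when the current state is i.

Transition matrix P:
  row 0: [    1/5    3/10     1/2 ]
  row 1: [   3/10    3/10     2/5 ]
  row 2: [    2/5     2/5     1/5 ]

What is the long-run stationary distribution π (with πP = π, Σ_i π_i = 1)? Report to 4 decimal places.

π = [0.3053, 0.3359, 0.3588]

Balance equations π_j = Σ_i π_i·P[i][j]:
  π_0 = 1/5·π_0 + 3/10·π_1 + 2/5·π_2
  π_1 = 3/10·π_0 + 3/10·π_1 + 2/5·π_2
  normalize: π_0 + π_1 + π_2 = 1
Solving the linear system gives exactly π = [40/131, 44/131, 47/131].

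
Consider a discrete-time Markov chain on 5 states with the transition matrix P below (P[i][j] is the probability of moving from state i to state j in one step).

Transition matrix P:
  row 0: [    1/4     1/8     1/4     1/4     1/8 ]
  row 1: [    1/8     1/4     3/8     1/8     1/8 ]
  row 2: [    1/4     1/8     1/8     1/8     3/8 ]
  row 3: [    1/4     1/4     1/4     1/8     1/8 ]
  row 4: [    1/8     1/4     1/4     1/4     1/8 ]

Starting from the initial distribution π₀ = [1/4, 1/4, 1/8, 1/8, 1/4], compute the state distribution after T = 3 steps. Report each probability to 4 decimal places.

t=0: π = [0.2500, 0.2500, 0.1250, 0.1250, 0.2500]
t=1: π = [0.1875, 0.2031, 0.2656, 0.1875, 0.1563]
t=2: π = [0.2051, 0.1934, 0.2422, 0.1680, 0.1914]
t=3: π = [0.2019, 0.1941, 0.2439, 0.1746, 0.1855]

π = [0.2019, 0.1941, 0.2439, 0.1746, 0.1855]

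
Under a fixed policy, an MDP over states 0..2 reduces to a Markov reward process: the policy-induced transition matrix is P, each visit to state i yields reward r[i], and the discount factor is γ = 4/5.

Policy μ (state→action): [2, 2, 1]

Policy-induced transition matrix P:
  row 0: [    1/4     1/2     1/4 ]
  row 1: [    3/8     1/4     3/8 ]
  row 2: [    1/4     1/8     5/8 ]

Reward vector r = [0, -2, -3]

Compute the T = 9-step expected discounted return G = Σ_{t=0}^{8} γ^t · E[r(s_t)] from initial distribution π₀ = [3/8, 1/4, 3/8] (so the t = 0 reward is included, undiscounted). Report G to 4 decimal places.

G = -7.8717

t=0: π = [0.3750, 0.2500, 0.3750], E[r] = -1.6250, γ^t·E[r] = -1.625000, running G = -1.625000
t=1: π = [0.2813, 0.2969, 0.4219], E[r] = -1.8594, γ^t·E[r] = -1.487500, running G = -3.112500
t=2: π = [0.2871, 0.2676, 0.4453], E[r] = -1.8711, γ^t·E[r] = -1.197500, running G = -4.310000
t=3: π = [0.2834, 0.2661, 0.4504], E[r] = -1.8835, γ^t·E[r] = -0.964375, running G = -5.274375
t=4: π = [0.2833, 0.2646, 0.4522], E[r] = -1.8857, γ^t·E[r] = -0.772363, running G = -6.046738
t=5: π = [0.2831, 0.2643, 0.4526], E[r] = -1.8865, γ^t·E[r] = -0.618168, running G = -6.664905
t=6: π = [0.2830, 0.2642, 0.4528], E[r] = -1.8867, γ^t·E[r] = -0.494588, running G = -7.159493
t=7: π = [0.2830, 0.2642, 0.4528], E[r] = -1.8868, γ^t·E[r] = -0.395684, running G = -7.555176
t=8: π = [0.2830, 0.2642, 0.4528], E[r] = -1.8868, γ^t·E[r] = -0.316550, running G = -7.871726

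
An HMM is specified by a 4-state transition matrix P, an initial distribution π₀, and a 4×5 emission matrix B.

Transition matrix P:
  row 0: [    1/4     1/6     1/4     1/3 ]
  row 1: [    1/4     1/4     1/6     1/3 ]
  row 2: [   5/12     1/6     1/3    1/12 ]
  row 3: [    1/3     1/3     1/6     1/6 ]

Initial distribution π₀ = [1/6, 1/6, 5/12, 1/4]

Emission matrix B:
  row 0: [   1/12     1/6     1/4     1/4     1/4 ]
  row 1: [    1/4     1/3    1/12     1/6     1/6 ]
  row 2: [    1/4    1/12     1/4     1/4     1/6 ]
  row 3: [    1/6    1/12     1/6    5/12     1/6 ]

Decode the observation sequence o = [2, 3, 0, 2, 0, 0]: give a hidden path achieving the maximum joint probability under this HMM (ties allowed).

path = [2, 2, 2, 2, 2, 2]

t=0: δ = [4.167e-02, 1.389e-02, 1.042e-01, 4.167e-02]  (obs o_0=2)
t=1: δ = [1.085e-02, 2.894e-03, 8.681e-03, 5.787e-03]  ψ = [2, 2, 2, 0]  (obs o_1=3)
t=2: δ = [3.014e-04, 4.823e-04, 7.234e-04, 6.028e-04]  ψ = [2, 3, 2, 0]  (obs o_2=0)
t=3: δ = [7.535e-05, 1.674e-05, 6.028e-05, 2.679e-05]  ψ = [2, 3, 2, 1]  (obs o_3=2)
t=4: δ = [2.093e-06, 3.140e-06, 5.023e-06, 4.186e-06]  ψ = [2, 0, 2, 0]  (obs o_4=0)
t=5: δ = [1.744e-07, 3.489e-07, 4.186e-07, 1.744e-07]  ψ = [2, 3, 2, 1]  (obs o_5=0)
backtrack: best end state = 2; path = [2, 2, 2, 2, 2, 2]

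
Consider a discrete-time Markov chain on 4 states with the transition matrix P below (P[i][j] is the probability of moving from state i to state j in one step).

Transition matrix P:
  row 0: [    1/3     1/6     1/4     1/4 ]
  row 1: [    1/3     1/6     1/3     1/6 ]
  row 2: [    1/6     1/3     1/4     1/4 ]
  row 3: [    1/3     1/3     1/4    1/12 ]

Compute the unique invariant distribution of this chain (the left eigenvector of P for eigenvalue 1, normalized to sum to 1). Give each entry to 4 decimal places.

Balance equations π_j = Σ_i π_i·P[i][j]:
  π_0 = 1/3·π_0 + 1/3·π_1 + 1/6·π_2 + 1/3·π_3
  π_1 = 1/6·π_0 + 1/6·π_1 + 1/3·π_2 + 1/3·π_3
  π_2 = 1/4·π_0 + 1/3·π_1 + 1/4·π_2 + 1/4·π_3
  normalize: π_0 + π_1 + π_2 + π_3 = 1
Solving the linear system gives exactly π = [145/503, 123/503, 136/503, 99/503].

π = [0.2883, 0.2445, 0.2704, 0.1968]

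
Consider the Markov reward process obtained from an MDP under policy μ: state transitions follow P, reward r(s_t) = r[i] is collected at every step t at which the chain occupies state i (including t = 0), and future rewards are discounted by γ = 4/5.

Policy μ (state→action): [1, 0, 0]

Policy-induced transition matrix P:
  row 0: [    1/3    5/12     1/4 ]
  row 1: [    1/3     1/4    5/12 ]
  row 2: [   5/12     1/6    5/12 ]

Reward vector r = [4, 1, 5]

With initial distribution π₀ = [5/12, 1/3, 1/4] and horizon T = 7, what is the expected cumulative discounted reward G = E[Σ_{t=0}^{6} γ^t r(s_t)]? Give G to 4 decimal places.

G = 13.5733

t=0: π = [0.4167, 0.3333, 0.2500], E[r] = 3.2500, γ^t·E[r] = 3.250000, running G = 3.250000
t=1: π = [0.3542, 0.2986, 0.3472], E[r] = 3.4514, γ^t·E[r] = 2.761111, running G = 6.011111
t=2: π = [0.3623, 0.2801, 0.3576], E[r] = 3.5174, γ^t·E[r] = 2.251111, running G = 8.262222
t=3: π = [0.3631, 0.2806, 0.3563], E[r] = 3.5146, γ^t·E[r] = 1.799457, running G = 10.061679
t=4: π = [0.3630, 0.2808, 0.3561], E[r] = 3.5136, γ^t·E[r] = 1.439190, running G = 11.500869
t=5: π = [0.3630, 0.2808, 0.3562], E[r] = 3.5137, γ^t·E[r] = 1.151365, running G = 12.652234
t=6: π = [0.3630, 0.2808, 0.3562], E[r] = 3.5137, γ^t·E[r] = 0.921095, running G = 13.573329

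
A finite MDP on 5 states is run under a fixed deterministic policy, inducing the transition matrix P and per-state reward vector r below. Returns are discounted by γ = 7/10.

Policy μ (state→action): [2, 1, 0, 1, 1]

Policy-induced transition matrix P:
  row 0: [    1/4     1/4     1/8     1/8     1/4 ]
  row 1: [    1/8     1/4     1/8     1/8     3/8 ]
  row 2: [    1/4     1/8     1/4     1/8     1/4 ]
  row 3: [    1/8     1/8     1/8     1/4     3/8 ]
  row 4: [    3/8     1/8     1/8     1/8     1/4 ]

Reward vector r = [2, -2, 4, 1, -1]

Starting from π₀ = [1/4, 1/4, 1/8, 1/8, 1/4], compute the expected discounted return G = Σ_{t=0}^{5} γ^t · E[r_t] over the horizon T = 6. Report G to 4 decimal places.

G = 1.4198

t=0: π = [0.2500, 0.2500, 0.1250, 0.1250, 0.2500], E[r] = 0.3750, γ^t·E[r] = 0.375000, running G = 0.375000
t=1: π = [0.2344, 0.1875, 0.1406, 0.1406, 0.2969], E[r] = 0.5000, γ^t·E[r] = 0.350000, running G = 0.725000
t=2: π = [0.2461, 0.1777, 0.1426, 0.1426, 0.2910], E[r] = 0.5586, γ^t·E[r] = 0.273711, running G = 0.998711
t=3: π = [0.2463, 0.1780, 0.1428, 0.1428, 0.2900], E[r] = 0.5608, γ^t·E[r] = 0.192351, running G = 1.191062
t=4: π = [0.2462, 0.1780, 0.1429, 0.1429, 0.2901], E[r] = 0.5604, γ^t·E[r] = 0.134551, running G = 1.325613
t=5: π = [0.2462, 0.1780, 0.1429, 0.1429, 0.2901], E[r] = 0.5604, γ^t·E[r] = 0.094191, running G = 1.419804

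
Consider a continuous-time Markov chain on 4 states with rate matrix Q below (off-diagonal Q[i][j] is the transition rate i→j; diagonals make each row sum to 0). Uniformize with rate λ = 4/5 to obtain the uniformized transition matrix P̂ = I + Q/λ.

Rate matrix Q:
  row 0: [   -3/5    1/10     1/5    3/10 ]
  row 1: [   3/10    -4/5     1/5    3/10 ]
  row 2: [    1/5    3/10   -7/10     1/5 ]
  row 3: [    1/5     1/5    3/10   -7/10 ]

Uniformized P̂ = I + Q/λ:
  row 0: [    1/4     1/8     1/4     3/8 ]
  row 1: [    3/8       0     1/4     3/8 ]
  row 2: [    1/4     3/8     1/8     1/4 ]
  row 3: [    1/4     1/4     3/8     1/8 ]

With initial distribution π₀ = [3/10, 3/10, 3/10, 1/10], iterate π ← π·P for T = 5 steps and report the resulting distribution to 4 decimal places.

t=0: π = [0.3000, 0.3000, 0.3000, 0.1000]
t=1: π = [0.2875, 0.1750, 0.2250, 0.3125]
t=2: π = [0.2719, 0.1984, 0.2609, 0.2688]
t=3: π = [0.2748, 0.1990, 0.2510, 0.2752]
t=4: π = [0.2749, 0.1973, 0.2530, 0.2748]
t=5: π = [0.2747, 0.1980, 0.2527, 0.2747]

π = [0.2747, 0.1980, 0.2527, 0.2747]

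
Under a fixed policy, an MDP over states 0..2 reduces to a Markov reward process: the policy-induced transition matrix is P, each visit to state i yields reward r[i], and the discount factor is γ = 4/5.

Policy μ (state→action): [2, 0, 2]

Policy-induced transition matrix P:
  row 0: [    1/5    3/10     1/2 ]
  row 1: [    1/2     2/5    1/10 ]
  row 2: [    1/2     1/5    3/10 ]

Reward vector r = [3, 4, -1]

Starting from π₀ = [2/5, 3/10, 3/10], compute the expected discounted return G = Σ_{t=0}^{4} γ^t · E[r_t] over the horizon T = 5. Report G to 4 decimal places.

G = 6.8872

t=0: π = [0.4000, 0.3000, 0.3000], E[r] = 2.1000, γ^t·E[r] = 2.100000, running G = 2.100000
t=1: π = [0.3800, 0.3000, 0.3200], E[r] = 2.0200, γ^t·E[r] = 1.616000, running G = 3.716000
t=2: π = [0.3860, 0.2980, 0.3160], E[r] = 2.0340, γ^t·E[r] = 1.301760, running G = 5.017760
t=3: π = [0.3842, 0.2982, 0.3176], E[r] = 2.0278, γ^t·E[r] = 1.038234, running G = 6.055994
t=4: π = [0.3847, 0.2981, 0.3172], E[r] = 2.0293, γ^t·E[r] = 0.831185, running G = 6.887178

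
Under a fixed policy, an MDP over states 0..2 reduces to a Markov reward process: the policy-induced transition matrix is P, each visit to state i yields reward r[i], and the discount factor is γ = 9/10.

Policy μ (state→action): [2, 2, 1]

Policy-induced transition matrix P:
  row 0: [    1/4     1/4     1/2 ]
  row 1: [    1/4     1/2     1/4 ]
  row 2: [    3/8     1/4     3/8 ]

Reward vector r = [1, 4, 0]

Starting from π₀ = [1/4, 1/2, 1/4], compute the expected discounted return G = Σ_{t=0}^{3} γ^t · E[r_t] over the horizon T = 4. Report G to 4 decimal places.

t=0: π = [0.2500, 0.5000, 0.2500], E[r] = 2.2500, γ^t·E[r] = 2.250000, running G = 2.250000
t=1: π = [0.2813, 0.3750, 0.3438], E[r] = 1.7813, γ^t·E[r] = 1.603125, running G = 3.853125
t=2: π = [0.2930, 0.3438, 0.3633], E[r] = 1.6680, γ^t·E[r] = 1.351055, running G = 5.204180
t=3: π = [0.2954, 0.3359, 0.3687], E[r] = 1.6392, γ^t·E[r] = 1.194948, running G = 6.399127

G = 6.3991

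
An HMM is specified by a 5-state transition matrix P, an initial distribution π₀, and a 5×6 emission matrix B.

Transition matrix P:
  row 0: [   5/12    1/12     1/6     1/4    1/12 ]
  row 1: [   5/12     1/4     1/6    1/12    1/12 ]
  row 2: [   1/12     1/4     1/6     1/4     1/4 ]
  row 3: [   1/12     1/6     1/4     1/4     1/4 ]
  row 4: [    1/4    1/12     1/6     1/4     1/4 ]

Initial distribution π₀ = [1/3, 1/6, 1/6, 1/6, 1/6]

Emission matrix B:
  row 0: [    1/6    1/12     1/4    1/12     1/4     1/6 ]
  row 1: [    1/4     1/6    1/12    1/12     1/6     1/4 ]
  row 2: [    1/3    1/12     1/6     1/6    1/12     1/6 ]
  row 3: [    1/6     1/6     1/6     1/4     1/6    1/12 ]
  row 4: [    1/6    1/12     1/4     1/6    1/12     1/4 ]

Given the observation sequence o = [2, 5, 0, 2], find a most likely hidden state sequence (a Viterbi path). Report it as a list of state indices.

t=0: δ = [8.333e-02, 1.389e-02, 2.778e-02, 2.778e-02, 4.167e-02]  (obs o_0=2)
t=1: δ = [5.787e-03, 1.736e-03, 2.315e-03, 1.736e-03, 2.604e-03]  ψ = [0, 0, 0, 0, 4]  (obs o_1=5)
t=2: δ = [4.019e-04, 1.447e-04, 3.215e-04, 2.411e-04, 1.085e-04]  ψ = [0, 2, 0, 0, 4]  (obs o_2=0)
t=3: δ = [4.186e-05, 6.698e-06, 1.116e-05, 1.674e-05, 2.009e-05]  ψ = [0, 2, 0, 0, 2]  (obs o_3=2)
backtrack: best end state = 0; path = [0, 0, 0, 0]

path = [0, 0, 0, 0]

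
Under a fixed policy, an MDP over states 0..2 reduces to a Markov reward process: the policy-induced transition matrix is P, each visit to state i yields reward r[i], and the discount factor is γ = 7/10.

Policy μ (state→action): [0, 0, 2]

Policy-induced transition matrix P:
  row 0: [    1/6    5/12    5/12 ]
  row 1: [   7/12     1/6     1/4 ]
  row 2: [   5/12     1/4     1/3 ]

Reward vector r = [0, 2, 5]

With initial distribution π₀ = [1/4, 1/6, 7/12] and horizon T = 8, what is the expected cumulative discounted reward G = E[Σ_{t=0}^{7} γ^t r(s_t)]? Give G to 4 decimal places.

t=0: π = [0.2500, 0.1667, 0.5833], E[r] = 3.2500, γ^t·E[r] = 3.250000, running G = 3.250000
t=1: π = [0.3819, 0.2778, 0.3403], E[r] = 2.2569, γ^t·E[r] = 1.579861, running G = 4.829861
t=2: π = [0.3675, 0.2905, 0.3420], E[r] = 2.2911, γ^t·E[r] = 1.122633, running G = 5.952494
t=3: π = [0.3732, 0.2870, 0.3397], E[r] = 2.2728, γ^t·E[r] = 0.779574, running G = 6.732068
t=4: π = [0.3712, 0.2883, 0.3405], E[r] = 2.2791, γ^t·E[r] = 0.547222, running G = 7.279290
t=5: π = [0.3719, 0.2878, 0.3402], E[r] = 2.2769, γ^t·E[r] = 0.382679, running G = 7.661969
t=6: π = [0.3717, 0.2880, 0.3403], E[r] = 2.2777, γ^t·E[r] = 0.267968, running G = 7.929937
t=7: π = [0.3718, 0.2879, 0.3403], E[r] = 2.2774, γ^t·E[r] = 0.187555, running G = 8.117492

G = 8.1175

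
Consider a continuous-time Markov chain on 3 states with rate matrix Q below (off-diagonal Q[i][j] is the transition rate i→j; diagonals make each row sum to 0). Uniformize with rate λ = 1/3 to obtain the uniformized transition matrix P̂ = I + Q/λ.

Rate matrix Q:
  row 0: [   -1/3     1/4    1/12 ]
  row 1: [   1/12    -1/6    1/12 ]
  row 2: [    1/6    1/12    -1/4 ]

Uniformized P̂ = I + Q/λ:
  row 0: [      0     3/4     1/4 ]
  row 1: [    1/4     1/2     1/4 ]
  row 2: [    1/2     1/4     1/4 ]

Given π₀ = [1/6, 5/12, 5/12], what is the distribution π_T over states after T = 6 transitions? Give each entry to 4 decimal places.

t=0: π = [0.1667, 0.4167, 0.4167]
t=1: π = [0.3125, 0.4375, 0.2500]
t=2: π = [0.2344, 0.5156, 0.2500]
t=3: π = [0.2539, 0.4961, 0.2500]
t=4: π = [0.2490, 0.5010, 0.2500]
t=5: π = [0.2502, 0.4998, 0.2500]
t=6: π = [0.2499, 0.5001, 0.2500]

π = [0.2499, 0.5001, 0.2500]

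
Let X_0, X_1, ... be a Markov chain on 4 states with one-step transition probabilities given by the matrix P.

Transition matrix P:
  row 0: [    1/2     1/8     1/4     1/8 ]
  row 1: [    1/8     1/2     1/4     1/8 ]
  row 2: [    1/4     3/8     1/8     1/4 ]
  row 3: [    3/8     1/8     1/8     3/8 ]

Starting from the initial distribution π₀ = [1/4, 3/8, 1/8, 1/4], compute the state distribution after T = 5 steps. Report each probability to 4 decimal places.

π = [0.3197, 0.2803, 0.2000, 0.2000]

t=0: π = [0.2500, 0.3750, 0.1250, 0.2500]
t=1: π = [0.2969, 0.2969, 0.2031, 0.2031]
t=2: π = [0.3125, 0.2871, 0.1992, 0.2012]
t=3: π = [0.3174, 0.2825, 0.2000, 0.2002]
t=4: π = [0.3191, 0.2809, 0.2000, 0.2000]
t=5: π = [0.3197, 0.2803, 0.2000, 0.2000]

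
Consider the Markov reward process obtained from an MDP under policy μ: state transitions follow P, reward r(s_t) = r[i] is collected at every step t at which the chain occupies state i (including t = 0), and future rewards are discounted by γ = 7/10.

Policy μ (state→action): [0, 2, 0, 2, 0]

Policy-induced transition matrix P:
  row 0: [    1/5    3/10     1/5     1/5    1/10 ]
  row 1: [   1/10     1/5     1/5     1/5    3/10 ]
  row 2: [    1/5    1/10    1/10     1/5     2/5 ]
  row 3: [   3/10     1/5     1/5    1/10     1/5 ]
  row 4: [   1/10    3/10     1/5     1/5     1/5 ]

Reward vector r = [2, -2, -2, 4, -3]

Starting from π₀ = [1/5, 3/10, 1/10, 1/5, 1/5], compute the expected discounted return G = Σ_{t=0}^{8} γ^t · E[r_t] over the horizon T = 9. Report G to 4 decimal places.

t=0: π = [0.2000, 0.3000, 0.1000, 0.2000, 0.2000], E[r] = -0.2000, γ^t·E[r] = -0.200000, running G = -0.200000
t=1: π = [0.1700, 0.2300, 0.1900, 0.1800, 0.2300], E[r] = -0.4700, γ^t·E[r] = -0.329000, running G = -0.529000
t=2: π = [0.1720, 0.2210, 0.1810, 0.1820, 0.2440], E[r] = -0.4640, γ^t·E[r] = -0.227360, running G = -0.756360
t=3: π = [0.1717, 0.2235, 0.1819, 0.1818, 0.2411], E[r] = -0.4635, γ^t·E[r] = -0.158981, running G = -0.915341
t=4: π = [0.1717, 0.2231, 0.1818, 0.1818, 0.2416], E[r] = -0.4638, γ^t·E[r] = -0.111349, running G = -1.026689
t=5: π = [0.1717, 0.2231, 0.1818, 0.1818, 0.2415], E[r] = -0.4637, γ^t·E[r] = -0.077938, running G = -1.104627
t=6: π = [0.1717, 0.2231, 0.1818, 0.1818, 0.2415], E[r] = -0.4637, γ^t·E[r] = -0.054557, running G = -1.159184
t=7: π = [0.1717, 0.2231, 0.1818, 0.1818, 0.2415], E[r] = -0.4637, γ^t·E[r] = -0.038190, running G = -1.197374
t=8: π = [0.1717, 0.2231, 0.1818, 0.1818, 0.2415], E[r] = -0.4637, γ^t·E[r] = -0.026733, running G = -1.224107

G = -1.2241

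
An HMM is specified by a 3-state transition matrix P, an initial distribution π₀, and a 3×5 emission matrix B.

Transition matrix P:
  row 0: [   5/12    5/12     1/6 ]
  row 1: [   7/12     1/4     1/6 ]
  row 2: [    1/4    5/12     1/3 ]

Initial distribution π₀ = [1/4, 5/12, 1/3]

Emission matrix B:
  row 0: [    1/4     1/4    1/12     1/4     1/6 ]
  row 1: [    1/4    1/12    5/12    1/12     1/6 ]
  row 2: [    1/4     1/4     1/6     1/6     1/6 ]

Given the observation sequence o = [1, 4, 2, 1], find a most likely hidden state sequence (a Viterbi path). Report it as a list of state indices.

path = [2, 2, 1, 0]

t=0: δ = [6.250e-02, 3.472e-02, 8.333e-02]  (obs o_0=1)
t=1: δ = [4.340e-03, 5.787e-03, 4.630e-03]  ψ = [0, 2, 2]  (obs o_1=4)
t=2: δ = [2.813e-04, 8.038e-04, 2.572e-04]  ψ = [1, 2, 2]  (obs o_2=2)
t=3: δ = [1.172e-04, 1.674e-05, 3.349e-05]  ψ = [1, 1, 1]  (obs o_3=1)
backtrack: best end state = 0; path = [2, 2, 1, 0]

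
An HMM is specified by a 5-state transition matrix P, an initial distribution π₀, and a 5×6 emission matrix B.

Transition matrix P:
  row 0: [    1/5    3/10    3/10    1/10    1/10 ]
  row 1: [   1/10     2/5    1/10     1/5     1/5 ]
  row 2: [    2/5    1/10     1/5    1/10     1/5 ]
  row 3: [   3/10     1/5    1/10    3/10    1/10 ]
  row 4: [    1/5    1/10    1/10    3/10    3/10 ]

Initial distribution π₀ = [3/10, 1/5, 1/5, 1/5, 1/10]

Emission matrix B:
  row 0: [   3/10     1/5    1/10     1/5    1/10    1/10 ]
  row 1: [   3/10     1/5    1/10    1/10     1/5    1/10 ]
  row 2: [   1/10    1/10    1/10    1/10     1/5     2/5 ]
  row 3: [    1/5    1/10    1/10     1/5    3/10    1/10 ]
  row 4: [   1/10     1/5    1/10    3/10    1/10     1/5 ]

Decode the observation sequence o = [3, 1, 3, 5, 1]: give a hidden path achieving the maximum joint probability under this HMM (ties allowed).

path = [0, 2, 0, 2, 0]

t=0: δ = [6.000e-02, 2.000e-02, 2.000e-02, 4.000e-02, 3.000e-02]  (obs o_0=3)
t=1: δ = [2.400e-03, 3.600e-03, 1.800e-03, 1.200e-03, 1.800e-03]  ψ = [0, 0, 0, 3, 4]  (obs o_1=1)
t=2: δ = [1.440e-04, 1.440e-04, 7.200e-05, 1.440e-04, 2.160e-04]  ψ = [2, 1, 0, 1, 1]  (obs o_2=3)
t=3: δ = [4.320e-06, 5.760e-06, 1.728e-05, 6.480e-06, 1.296e-05]  ψ = [3, 1, 0, 4, 4]  (obs o_3=5)
t=4: δ = [1.382e-06, 4.608e-07, 3.456e-07, 3.888e-07, 7.776e-07]  ψ = [2, 1, 2, 4, 4]  (obs o_4=1)
backtrack: best end state = 0; path = [0, 2, 0, 2, 0]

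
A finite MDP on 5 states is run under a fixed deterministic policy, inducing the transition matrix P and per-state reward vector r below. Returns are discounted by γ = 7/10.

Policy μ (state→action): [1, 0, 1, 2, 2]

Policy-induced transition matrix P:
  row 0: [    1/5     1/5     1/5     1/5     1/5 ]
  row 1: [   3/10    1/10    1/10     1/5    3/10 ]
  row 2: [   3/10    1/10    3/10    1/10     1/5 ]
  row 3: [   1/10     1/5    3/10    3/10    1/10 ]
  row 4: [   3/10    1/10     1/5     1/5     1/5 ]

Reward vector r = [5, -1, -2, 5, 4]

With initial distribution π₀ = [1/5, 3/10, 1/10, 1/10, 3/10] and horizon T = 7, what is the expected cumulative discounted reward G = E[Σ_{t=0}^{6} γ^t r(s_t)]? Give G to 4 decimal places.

G = 7.2598

t=0: π = [0.2000, 0.3000, 0.1000, 0.1000, 0.3000], E[r] = 2.2000, γ^t·E[r] = 2.200000, running G = 2.200000
t=1: π = [0.2600, 0.1300, 0.1900, 0.2000, 0.2200], E[r] = 2.6700, γ^t·E[r] = 1.869000, running G = 4.069000
t=2: π = [0.2340, 0.1460, 0.2260, 0.2010, 0.1930], E[r] = 2.3490, γ^t·E[r] = 1.151010, running G = 5.220010
t=3: π = [0.2364, 0.1435, 0.2281, 0.1975, 0.1945], E[r] = 2.3478, γ^t·E[r] = 0.805295, running G = 6.025305
t=4: π = [0.2369, 0.1434, 0.2282, 0.1969, 0.1946], E[r] = 2.3476, γ^t·E[r] = 0.563656, running G = 6.588962
t=5: π = [0.2369, 0.1434, 0.2282, 0.1969, 0.1946], E[r] = 2.3478, γ^t·E[r] = 0.394602, running G = 6.983564
t=6: π = [0.2369, 0.1434, 0.2282, 0.1969, 0.1947], E[r] = 2.3479, γ^t·E[r] = 0.276228, running G = 7.259792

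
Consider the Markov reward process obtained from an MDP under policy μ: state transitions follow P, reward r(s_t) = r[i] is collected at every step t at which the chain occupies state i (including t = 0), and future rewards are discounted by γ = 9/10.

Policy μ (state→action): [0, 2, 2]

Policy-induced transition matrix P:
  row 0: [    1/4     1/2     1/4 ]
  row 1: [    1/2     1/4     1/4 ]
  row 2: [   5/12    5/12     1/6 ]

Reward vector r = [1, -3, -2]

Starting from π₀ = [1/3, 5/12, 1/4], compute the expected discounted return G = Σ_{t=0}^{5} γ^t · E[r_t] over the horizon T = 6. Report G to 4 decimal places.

t=0: π = [0.3333, 0.4167, 0.2500], E[r] = -1.4167, γ^t·E[r] = -1.416667, running G = -1.416667
t=1: π = [0.3958, 0.3750, 0.2292], E[r] = -1.1875, γ^t·E[r] = -1.068750, running G = -2.485417
t=2: π = [0.3819, 0.3872, 0.2309], E[r] = -1.2413, γ^t·E[r] = -1.005469, running G = -3.490885
t=3: π = [0.3853, 0.3840, 0.2308], E[r] = -1.2282, γ^t·E[r] = -0.895324, running G = -4.386210
t=4: π = [0.3845, 0.3848, 0.2308], E[r] = -1.2314, γ^t·E[r] = -0.807935, running G = -5.194145
t=5: π = [0.3847, 0.3846, 0.2308], E[r] = -1.2306, γ^t·E[r] = -0.726661, running G = -5.920806

G = -5.9208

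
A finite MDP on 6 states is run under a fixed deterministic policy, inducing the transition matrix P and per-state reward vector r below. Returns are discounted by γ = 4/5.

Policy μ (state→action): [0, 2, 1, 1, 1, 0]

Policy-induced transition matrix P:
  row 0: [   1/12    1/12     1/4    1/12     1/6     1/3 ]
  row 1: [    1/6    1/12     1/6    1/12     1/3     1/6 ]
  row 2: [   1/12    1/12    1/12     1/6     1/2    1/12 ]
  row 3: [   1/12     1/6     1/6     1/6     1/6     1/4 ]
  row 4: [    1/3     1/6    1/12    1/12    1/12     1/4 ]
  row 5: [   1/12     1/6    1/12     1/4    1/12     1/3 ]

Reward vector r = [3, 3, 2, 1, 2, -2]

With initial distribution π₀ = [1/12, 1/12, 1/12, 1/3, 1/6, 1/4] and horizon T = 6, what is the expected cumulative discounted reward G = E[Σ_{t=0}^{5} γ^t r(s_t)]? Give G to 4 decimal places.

t=0: π = [0.0833, 0.0833, 0.0833, 0.3333, 0.1667, 0.2500], E[r] = 0.8333, γ^t·E[r] = 0.833333, running G = 0.833333
t=1: π = [0.1319, 0.1458, 0.1319, 0.1597, 0.1736, 0.2569], E[r] = 1.0903, γ^t·E[r] = 0.872222, running G = 1.705556
t=2: π = [0.1389, 0.1325, 0.1308, 0.1505, 0.1991, 0.2483], E[r] = 1.1279, γ^t·E[r] = 0.721852, running G = 2.427407
t=3: π = [0.1441, 0.1332, 0.1301, 0.1481, 0.1951, 0.2494], E[r] = 1.1315, γ^t·E[r] = 0.579309, running G = 3.006716
t=4: π = [0.1432, 0.1327, 0.1308, 0.1481, 0.1952, 0.2500], E[r] = 1.1277, γ^t·E[r] = 0.461919, running G = 3.468635
t=5: π = [0.1432, 0.1328, 0.1306, 0.1482, 0.1953, 0.2499], E[r] = 1.1281, γ^t·E[r] = 0.369650, running G = 3.838285

G = 3.8383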